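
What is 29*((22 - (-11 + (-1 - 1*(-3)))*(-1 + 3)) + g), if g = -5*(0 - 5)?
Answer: 1885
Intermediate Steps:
g = 25 (g = -5*(-5) = 25)
29*((22 - (-11 + (-1 - 1*(-3)))*(-1 + 3)) + g) = 29*((22 - (-11 + (-1 - 1*(-3)))*(-1 + 3)) + 25) = 29*((22 - (-11 + (-1 + 3))*2) + 25) = 29*((22 - (-11 + 2)*2) + 25) = 29*((22 - (-9)*2) + 25) = 29*((22 - 1*(-18)) + 25) = 29*((22 + 18) + 25) = 29*(40 + 25) = 29*65 = 1885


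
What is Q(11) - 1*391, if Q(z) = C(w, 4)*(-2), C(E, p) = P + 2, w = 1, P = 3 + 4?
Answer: -409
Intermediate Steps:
P = 7
C(E, p) = 9 (C(E, p) = 7 + 2 = 9)
Q(z) = -18 (Q(z) = 9*(-2) = -18)
Q(11) - 1*391 = -18 - 1*391 = -18 - 391 = -409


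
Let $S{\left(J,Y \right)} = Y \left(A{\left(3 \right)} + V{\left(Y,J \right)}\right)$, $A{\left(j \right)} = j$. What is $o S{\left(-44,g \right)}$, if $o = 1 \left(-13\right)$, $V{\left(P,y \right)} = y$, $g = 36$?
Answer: $19188$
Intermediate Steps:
$S{\left(J,Y \right)} = Y \left(3 + J\right)$
$o = -13$
$o S{\left(-44,g \right)} = - 13 \cdot 36 \left(3 - 44\right) = - 13 \cdot 36 \left(-41\right) = \left(-13\right) \left(-1476\right) = 19188$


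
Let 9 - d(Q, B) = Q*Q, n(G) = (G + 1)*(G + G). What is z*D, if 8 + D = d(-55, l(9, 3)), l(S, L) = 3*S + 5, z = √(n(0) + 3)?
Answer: -3024*√3 ≈ -5237.7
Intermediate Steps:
n(G) = 2*G*(1 + G) (n(G) = (1 + G)*(2*G) = 2*G*(1 + G))
z = √3 (z = √(2*0*(1 + 0) + 3) = √(2*0*1 + 3) = √(0 + 3) = √3 ≈ 1.7320)
l(S, L) = 5 + 3*S
d(Q, B) = 9 - Q² (d(Q, B) = 9 - Q*Q = 9 - Q²)
D = -3024 (D = -8 + (9 - 1*(-55)²) = -8 + (9 - 1*3025) = -8 + (9 - 3025) = -8 - 3016 = -3024)
z*D = √3*(-3024) = -3024*√3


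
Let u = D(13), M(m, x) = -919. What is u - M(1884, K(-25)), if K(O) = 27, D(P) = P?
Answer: 932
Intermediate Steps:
u = 13
u - M(1884, K(-25)) = 13 - 1*(-919) = 13 + 919 = 932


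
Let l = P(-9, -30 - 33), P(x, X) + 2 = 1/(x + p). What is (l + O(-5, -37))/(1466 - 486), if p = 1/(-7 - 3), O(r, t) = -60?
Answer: -1413/22295 ≈ -0.063377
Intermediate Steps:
p = -⅒ (p = 1/(-10) = -⅒ ≈ -0.10000)
P(x, X) = -2 + 1/(-⅒ + x) (P(x, X) = -2 + 1/(x - ⅒) = -2 + 1/(-⅒ + x))
l = -192/91 (l = 4*(3 - 5*(-9))/(-1 + 10*(-9)) = 4*(3 + 45)/(-1 - 90) = 4*48/(-91) = 4*(-1/91)*48 = -192/91 ≈ -2.1099)
(l + O(-5, -37))/(1466 - 486) = (-192/91 - 60)/(1466 - 486) = -5652/91/980 = -5652/91*1/980 = -1413/22295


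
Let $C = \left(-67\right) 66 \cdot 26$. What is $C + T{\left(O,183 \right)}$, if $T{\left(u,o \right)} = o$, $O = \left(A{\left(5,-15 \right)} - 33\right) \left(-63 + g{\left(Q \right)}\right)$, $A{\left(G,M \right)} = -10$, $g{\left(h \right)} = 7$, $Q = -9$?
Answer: $-114789$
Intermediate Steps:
$O = 2408$ ($O = \left(-10 - 33\right) \left(-63 + 7\right) = \left(-43\right) \left(-56\right) = 2408$)
$C = -114972$ ($C = \left(-4422\right) 26 = -114972$)
$C + T{\left(O,183 \right)} = -114972 + 183 = -114789$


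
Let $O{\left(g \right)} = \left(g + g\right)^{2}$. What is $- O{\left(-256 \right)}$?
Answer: $-262144$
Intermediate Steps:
$O{\left(g \right)} = 4 g^{2}$ ($O{\left(g \right)} = \left(2 g\right)^{2} = 4 g^{2}$)
$- O{\left(-256 \right)} = - 4 \left(-256\right)^{2} = - 4 \cdot 65536 = \left(-1\right) 262144 = -262144$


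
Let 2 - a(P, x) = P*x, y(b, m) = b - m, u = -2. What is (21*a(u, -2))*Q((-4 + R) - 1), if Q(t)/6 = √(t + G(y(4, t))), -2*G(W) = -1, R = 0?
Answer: -378*I*√2 ≈ -534.57*I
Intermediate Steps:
G(W) = ½ (G(W) = -½*(-1) = ½)
a(P, x) = 2 - P*x
Q(t) = 6*√(½ + t) (Q(t) = 6*√(t + ½) = 6*√(½ + t))
(21*a(u, -2))*Q((-4 + R) - 1) = (21*(2 - 1*(-2)*(-2)))*(3*√(2 + 4*((-4 + 0) - 1))) = (21*(2 - 4))*(3*√(2 + 4*(-4 - 1))) = (21*(-2))*(3*√(2 + 4*(-5))) = -126*√(2 - 20) = -126*√(-18) = -126*3*I*√2 = -378*I*√2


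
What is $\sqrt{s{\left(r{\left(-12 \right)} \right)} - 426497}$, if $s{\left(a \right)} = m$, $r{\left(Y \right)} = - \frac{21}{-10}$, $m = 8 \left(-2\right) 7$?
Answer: $3 i \sqrt{47401} \approx 653.15 i$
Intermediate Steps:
$m = -112$ ($m = \left(-16\right) 7 = -112$)
$r{\left(Y \right)} = \frac{21}{10}$ ($r{\left(Y \right)} = \left(-21\right) \left(- \frac{1}{10}\right) = \frac{21}{10}$)
$s{\left(a \right)} = -112$
$\sqrt{s{\left(r{\left(-12 \right)} \right)} - 426497} = \sqrt{-112 - 426497} = \sqrt{-426609} = 3 i \sqrt{47401}$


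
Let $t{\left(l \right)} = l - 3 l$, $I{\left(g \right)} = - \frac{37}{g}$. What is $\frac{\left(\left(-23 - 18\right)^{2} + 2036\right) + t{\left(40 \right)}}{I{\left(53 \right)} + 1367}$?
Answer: $\frac{192761}{72414} \approx 2.6619$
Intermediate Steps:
$t{\left(l \right)} = - 2 l$
$\frac{\left(\left(-23 - 18\right)^{2} + 2036\right) + t{\left(40 \right)}}{I{\left(53 \right)} + 1367} = \frac{\left(\left(-23 - 18\right)^{2} + 2036\right) - 80}{- \frac{37}{53} + 1367} = \frac{\left(\left(-41\right)^{2} + 2036\right) - 80}{\left(-37\right) \frac{1}{53} + 1367} = \frac{\left(1681 + 2036\right) - 80}{- \frac{37}{53} + 1367} = \frac{3717 - 80}{\frac{72414}{53}} = 3637 \cdot \frac{53}{72414} = \frac{192761}{72414}$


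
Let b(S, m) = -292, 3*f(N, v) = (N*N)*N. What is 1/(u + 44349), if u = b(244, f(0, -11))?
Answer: 1/44057 ≈ 2.2698e-5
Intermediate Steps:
f(N, v) = N³/3 (f(N, v) = ((N*N)*N)/3 = (N²*N)/3 = N³/3)
u = -292
1/(u + 44349) = 1/(-292 + 44349) = 1/44057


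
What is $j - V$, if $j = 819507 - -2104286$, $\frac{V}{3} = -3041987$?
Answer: $12049754$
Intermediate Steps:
$V = -9125961$ ($V = 3 \left(-3041987\right) = -9125961$)
$j = 2923793$ ($j = 819507 + 2104286 = 2923793$)
$j - V = 2923793 - -9125961 = 2923793 + 9125961 = 12049754$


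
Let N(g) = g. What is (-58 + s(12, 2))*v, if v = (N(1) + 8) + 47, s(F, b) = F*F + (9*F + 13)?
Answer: 11592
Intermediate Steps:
s(F, b) = 13 + F² + 9*F (s(F, b) = F² + (13 + 9*F) = 13 + F² + 9*F)
v = 56 (v = (1 + 8) + 47 = 9 + 47 = 56)
(-58 + s(12, 2))*v = (-58 + (13 + 12² + 9*12))*56 = (-58 + (13 + 144 + 108))*56 = (-58 + 265)*56 = 207*56 = 11592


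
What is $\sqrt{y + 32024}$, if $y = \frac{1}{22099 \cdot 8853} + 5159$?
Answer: $\frac{\sqrt{29045209867247665806}}{27948921} \approx 192.83$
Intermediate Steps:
$y = \frac{1009319384074}{195642447}$ ($y = \frac{1}{22099} \cdot \frac{1}{8853} + 5159 = \frac{1}{195642447} + 5159 = \frac{1009319384074}{195642447} \approx 5159.0$)
$\sqrt{y + 32024} = \sqrt{\frac{1009319384074}{195642447} + 32024} = \sqrt{\frac{7274573106802}{195642447}} = \frac{\sqrt{29045209867247665806}}{27948921}$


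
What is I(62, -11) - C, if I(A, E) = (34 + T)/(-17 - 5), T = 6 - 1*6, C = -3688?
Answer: 40551/11 ≈ 3686.5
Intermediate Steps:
T = 0 (T = 6 - 6 = 0)
I(A, E) = -17/11 (I(A, E) = (34 + 0)/(-17 - 5) = 34/(-22) = 34*(-1/22) = -17/11)
I(62, -11) - C = -17/11 - 1*(-3688) = -17/11 + 3688 = 40551/11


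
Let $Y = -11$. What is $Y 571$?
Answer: $-6281$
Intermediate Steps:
$Y 571 = \left(-11\right) 571 = -6281$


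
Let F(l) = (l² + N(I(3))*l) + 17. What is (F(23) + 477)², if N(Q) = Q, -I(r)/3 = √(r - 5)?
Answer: 1037007 - 141174*I*√2 ≈ 1.037e+6 - 1.9965e+5*I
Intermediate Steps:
I(r) = -3*√(-5 + r) (I(r) = -3*√(r - 5) = -3*√(-5 + r))
F(l) = 17 + l² - 3*I*l*√2 (F(l) = (l² + (-3*√(-5 + 3))*l) + 17 = (l² + (-3*I*√2)*l) + 17 = (l² - 3*I*l*√2) + 17 = 17 + l² - 3*I*l*√2)
(F(23) + 477)² = ((17 + 23² - 3*I*23*√2) + 477)² = ((17 + 529 - 69*I*√2) + 477)² = ((546 - 69*I*√2) + 477)² = (1023 - 69*I*√2)²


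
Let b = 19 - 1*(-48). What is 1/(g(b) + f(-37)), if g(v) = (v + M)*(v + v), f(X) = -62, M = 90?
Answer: 1/20976 ≈ 4.7674e-5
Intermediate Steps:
b = 67 (b = 19 + 48 = 67)
g(v) = 2*v*(90 + v) (g(v) = (v + 90)*(v + v) = (90 + v)*(2*v) = 2*v*(90 + v))
1/(g(b) + f(-37)) = 1/(2*67*(90 + 67) - 62) = 1/(2*67*157 - 62) = 1/(21038 - 62) = 1/20976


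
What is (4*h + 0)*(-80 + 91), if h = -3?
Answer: -132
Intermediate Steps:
(4*h + 0)*(-80 + 91) = (4*(-3) + 0)*(-80 + 91) = (-12 + 0)*11 = -12*11 = -132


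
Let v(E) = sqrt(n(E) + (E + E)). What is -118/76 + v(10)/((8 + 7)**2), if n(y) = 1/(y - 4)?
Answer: -59/38 + 11*sqrt(6)/1350 ≈ -1.5327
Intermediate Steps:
n(y) = 1/(-4 + y)
v(E) = sqrt(1/(-4 + E) + 2*E) (v(E) = sqrt(1/(-4 + E) + (E + E)) = sqrt(1/(-4 + E) + 2*E))
-118/76 + v(10)/((8 + 7)**2) = -118/76 + sqrt((1 + 2*10*(-4 + 10))/(-4 + 10))/((8 + 7)**2) = -118*1/76 + sqrt((1 + 2*10*6)/6)/(15**2) = -59/38 + sqrt((1 + 120)/6)/225 = -59/38 + sqrt((1/6)*121)*(1/225) = -59/38 + sqrt(121/6)*(1/225) = -59/38 + (11*sqrt(6)/6)*(1/225) = -59/38 + 11*sqrt(6)/1350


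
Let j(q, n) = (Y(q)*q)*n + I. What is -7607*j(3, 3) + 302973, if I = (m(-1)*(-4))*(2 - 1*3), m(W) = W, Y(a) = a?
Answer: 128012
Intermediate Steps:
I = -4 (I = (-1*(-4))*(2 - 1*3) = 4*(2 - 3) = 4*(-1) = -4)
j(q, n) = -4 + n*q**2 (j(q, n) = (q*q)*n - 4 = q**2*n - 4 = n*q**2 - 4 = -4 + n*q**2)
-7607*j(3, 3) + 302973 = -7607*(-4 + 3*3**2) + 302973 = -7607*(-4 + 3*9) + 302973 = -7607*(-4 + 27) + 302973 = -7607*23 + 302973 = -174961 + 302973 = 128012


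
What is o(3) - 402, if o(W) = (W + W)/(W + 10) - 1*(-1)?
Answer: -5207/13 ≈ -400.54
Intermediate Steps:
o(W) = 1 + 2*W/(10 + W) (o(W) = (2*W)/(10 + W) + 1 = 2*W/(10 + W) + 1 = 1 + 2*W/(10 + W))
o(3) - 402 = (10 + 3*3)/(10 + 3) - 402 = (10 + 9)/13 - 402 = (1/13)*19 - 402 = 19/13 - 402 = -5207/13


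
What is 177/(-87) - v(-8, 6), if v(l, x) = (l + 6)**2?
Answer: -175/29 ≈ -6.0345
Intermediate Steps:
v(l, x) = (6 + l)**2
177/(-87) - v(-8, 6) = 177/(-87) - (6 - 8)**2 = 177*(-1/87) - 1*(-2)**2 = -59/29 - 1*4 = -59/29 - 4 = -175/29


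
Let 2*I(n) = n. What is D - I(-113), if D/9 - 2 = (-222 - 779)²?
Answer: 18036167/2 ≈ 9.0181e+6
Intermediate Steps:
I(n) = n/2
D = 9018027 (D = 18 + 9*(-222 - 779)² = 18 + 9*(-1001)² = 18 + 9*1002001 = 18 + 9018009 = 9018027)
D - I(-113) = 9018027 - (-113)/2 = 9018027 - 1*(-113/2) = 9018027 + 113/2 = 18036167/2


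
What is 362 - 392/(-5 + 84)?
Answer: 28206/79 ≈ 357.04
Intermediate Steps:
362 - 392/(-5 + 84) = 362 - 392/79 = 28206/79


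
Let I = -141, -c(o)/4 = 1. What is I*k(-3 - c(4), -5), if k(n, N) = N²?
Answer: -3525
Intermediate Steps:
c(o) = -4 (c(o) = -4*1 = -4)
I*k(-3 - c(4), -5) = -141*(-5)² = -141*25 = -3525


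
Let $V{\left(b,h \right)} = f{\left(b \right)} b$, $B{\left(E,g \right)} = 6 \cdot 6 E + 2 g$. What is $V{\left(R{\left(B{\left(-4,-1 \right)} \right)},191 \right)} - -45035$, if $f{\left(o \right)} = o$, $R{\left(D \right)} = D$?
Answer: $66351$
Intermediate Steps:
$B{\left(E,g \right)} = 2 g + 36 E$ ($B{\left(E,g \right)} = 36 E + 2 g = 2 g + 36 E$)
$V{\left(b,h \right)} = b^{2}$ ($V{\left(b,h \right)} = b b = b^{2}$)
$V{\left(R{\left(B{\left(-4,-1 \right)} \right)},191 \right)} - -45035 = \left(2 \left(-1\right) + 36 \left(-4\right)\right)^{2} - -45035 = \left(-2 - 144\right)^{2} + 45035 = \left(-146\right)^{2} + 45035 = 21316 + 45035 = 66351$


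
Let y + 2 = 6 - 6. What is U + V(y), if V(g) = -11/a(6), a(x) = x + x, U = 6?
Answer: 61/12 ≈ 5.0833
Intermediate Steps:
y = -2 (y = -2 + (6 - 6) = -2 + 0 = -2)
a(x) = 2*x
V(g) = -11/12 (V(g) = -11/(2*6) = -11/12)
U + V(y) = 6 - 11/12 = 61/12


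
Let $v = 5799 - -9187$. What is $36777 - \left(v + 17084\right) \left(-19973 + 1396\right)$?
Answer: $595801167$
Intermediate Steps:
$v = 14986$ ($v = 5799 + 9187 = 14986$)
$36777 - \left(v + 17084\right) \left(-19973 + 1396\right) = 36777 - \left(14986 + 17084\right) \left(-19973 + 1396\right) = 36777 - 32070 \left(-18577\right) = 36777 - -595764390 = 36777 + 595764390 = 595801167$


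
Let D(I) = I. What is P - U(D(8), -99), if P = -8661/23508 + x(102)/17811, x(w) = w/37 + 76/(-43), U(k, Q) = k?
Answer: -619402059737/74017030212 ≈ -8.3684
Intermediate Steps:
x(w) = -76/43 + w/37 (x(w) = w*(1/37) + 76*(-1/43) = w/37 - 76/43 = -76/43 + w/37)
P = -27265818041/74017030212 (P = -8661/23508 + (-76/43 + (1/37)*102)/17811 = -8661*1/23508 + (-76/43 + 102/37)*(1/17811) = -2887/7836 + (1574/1591)*(1/17811) = -2887/7836 + 1574/28337301 = -27265818041/74017030212 ≈ -0.36837)
P - U(D(8), -99) = -27265818041/74017030212 - 1*8 = -27265818041/74017030212 - 8 = -619402059737/74017030212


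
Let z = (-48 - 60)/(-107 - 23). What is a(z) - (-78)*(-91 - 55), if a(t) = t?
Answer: -740166/65 ≈ -11387.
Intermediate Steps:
z = 54/65 (z = -108/(-130) = -108*(-1/130) = 54/65 ≈ 0.83077)
a(z) - (-78)*(-91 - 55) = 54/65 - (-78)*(-91 - 55) = 54/65 - (-78)*(-146) = 54/65 - 1*11388 = 54/65 - 11388 = -740166/65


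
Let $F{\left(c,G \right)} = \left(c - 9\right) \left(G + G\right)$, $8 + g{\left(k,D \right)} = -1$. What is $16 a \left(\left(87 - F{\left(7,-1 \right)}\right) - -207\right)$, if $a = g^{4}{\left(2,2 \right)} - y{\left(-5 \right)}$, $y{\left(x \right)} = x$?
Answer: $30466240$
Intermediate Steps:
$g{\left(k,D \right)} = -9$ ($g{\left(k,D \right)} = -8 - 1 = -9$)
$F{\left(c,G \right)} = 2 G \left(-9 + c\right)$ ($F{\left(c,G \right)} = \left(-9 + c\right) 2 G = 2 G \left(-9 + c\right)$)
$a = 6566$ ($a = \left(-9\right)^{4} - -5 = 6561 + 5 = 6566$)
$16 a \left(\left(87 - F{\left(7,-1 \right)}\right) - -207\right) = 16 \cdot 6566 \left(\left(87 - 2 \left(-1\right) \left(-9 + 7\right)\right) - -207\right) = 105056 \left(\left(87 - 2 \left(-1\right) \left(-2\right)\right) + 207\right) = 105056 \left(\left(87 - 4\right) + 207\right) = 105056 \left(83 + 207\right) = 105056 \cdot 290 = 30466240$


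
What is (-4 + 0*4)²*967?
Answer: 15472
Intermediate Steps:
(-4 + 0*4)²*967 = (-4 + 0)²*967 = (-4)²*967 = 16*967 = 15472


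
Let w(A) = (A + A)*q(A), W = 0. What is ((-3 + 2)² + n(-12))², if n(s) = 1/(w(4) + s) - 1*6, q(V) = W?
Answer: 3721/144 ≈ 25.840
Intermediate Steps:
q(V) = 0
w(A) = 0 (w(A) = (A + A)*0 = (2*A)*0 = 0)
n(s) = -6 + 1/s (n(s) = 1/(0 + s) - 1*6 = 1/s - 6 = -6 + 1/s)
((-3 + 2)² + n(-12))² = ((-3 + 2)² + (-6 + 1/(-12)))² = ((-1)² + (-6 - 1/12))² = (1 - 73/12)² = (-61/12)² = 3721/144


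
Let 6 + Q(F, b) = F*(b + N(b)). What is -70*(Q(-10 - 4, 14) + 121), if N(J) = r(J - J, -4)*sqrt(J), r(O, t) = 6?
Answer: 5670 + 5880*sqrt(14) ≈ 27671.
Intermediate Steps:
N(J) = 6*sqrt(J)
Q(F, b) = -6 + F*(b + 6*sqrt(b))
-70*(Q(-10 - 4, 14) + 121) = -70*((-6 + (-10 - 4)*14 + 6*(-10 - 4)*sqrt(14)) + 121) = -70*((-6 - 14*14 + 6*(-14)*sqrt(14)) + 121) = -70*((-6 - 196 - 84*sqrt(14)) + 121) = -70*((-202 - 84*sqrt(14)) + 121) = -70*(-81 - 84*sqrt(14)) = 5670 + 5880*sqrt(14)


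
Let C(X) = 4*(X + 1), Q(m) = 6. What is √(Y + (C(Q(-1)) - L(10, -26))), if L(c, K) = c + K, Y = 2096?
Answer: 2*√535 ≈ 46.260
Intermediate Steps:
L(c, K) = K + c
C(X) = 4 + 4*X (C(X) = 4*(1 + X) = 4 + 4*X)
√(Y + (C(Q(-1)) - L(10, -26))) = √(2096 + ((4 + 4*6) - (-26 + 10))) = √(2096 + ((4 + 24) - 1*(-16))) = √(2096 + (28 + 16)) = √(2096 + 44) = √2140 = 2*√535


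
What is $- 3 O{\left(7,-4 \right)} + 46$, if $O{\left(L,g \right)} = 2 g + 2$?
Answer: $64$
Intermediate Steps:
$O{\left(L,g \right)} = 2 + 2 g$
$- 3 O{\left(7,-4 \right)} + 46 = - 3 \left(2 + 2 \left(-4\right)\right) + 46 = - 3 \left(2 - 8\right) + 46 = \left(-3\right) \left(-6\right) + 46 = 18 + 46 = 64$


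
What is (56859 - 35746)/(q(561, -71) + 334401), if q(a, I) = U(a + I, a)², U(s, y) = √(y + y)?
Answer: 21113/335523 ≈ 0.062926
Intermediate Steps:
U(s, y) = √2*√y (U(s, y) = √(2*y) = √2*√y)
q(a, I) = 2*a (q(a, I) = (√2*√a)² = 2*a)
(56859 - 35746)/(q(561, -71) + 334401) = (56859 - 35746)/(2*561 + 334401) = 21113/(1122 + 334401) = 21113/335523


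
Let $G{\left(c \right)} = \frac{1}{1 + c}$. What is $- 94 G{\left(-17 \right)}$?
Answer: $\frac{47}{8} \approx 5.875$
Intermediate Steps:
$- 94 G{\left(-17 \right)} = - \frac{94}{1 - 17} = - \frac{94}{-16} = \left(-94\right) \left(- \frac{1}{16}\right) = \frac{47}{8}$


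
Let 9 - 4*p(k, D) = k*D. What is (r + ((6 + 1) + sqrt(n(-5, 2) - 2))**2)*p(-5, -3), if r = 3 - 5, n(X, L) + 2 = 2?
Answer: -135/2 - 21*I*sqrt(2) ≈ -67.5 - 29.698*I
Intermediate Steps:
n(X, L) = 0 (n(X, L) = -2 + 2 = 0)
r = -2
p(k, D) = 9/4 - D*k/4 (p(k, D) = 9/4 - k*D/4 = 9/4 - D*k/4)
(r + ((6 + 1) + sqrt(n(-5, 2) - 2))**2)*p(-5, -3) = (-2 + ((6 + 1) + sqrt(0 - 2))**2)*(9/4 - 1/4*(-3)*(-5)) = (-2 + (7 + sqrt(-2))**2)*(9/4 - 15/4) = (-2 + (7 + I*sqrt(2))**2)*(-3/2) = 3 - 3*(7 + I*sqrt(2))**2/2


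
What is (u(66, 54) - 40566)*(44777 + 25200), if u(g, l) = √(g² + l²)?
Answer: -2838686982 + 419862*√202 ≈ -2.8327e+9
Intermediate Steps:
(u(66, 54) - 40566)*(44777 + 25200) = (√(66² + 54²) - 40566)*(44777 + 25200) = (√(4356 + 2916) - 40566)*69977 = (√7272 - 40566)*69977 = (6*√202 - 40566)*69977 = (-40566 + 6*√202)*69977 = -2838686982 + 419862*√202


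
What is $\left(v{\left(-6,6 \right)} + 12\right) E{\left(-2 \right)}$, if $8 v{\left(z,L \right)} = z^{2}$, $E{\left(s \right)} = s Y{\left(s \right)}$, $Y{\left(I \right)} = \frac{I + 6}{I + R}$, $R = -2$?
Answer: $33$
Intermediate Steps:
$Y{\left(I \right)} = \frac{6 + I}{-2 + I}$ ($Y{\left(I \right)} = \frac{I + 6}{I - 2} = \frac{6 + I}{-2 + I}$)
$E{\left(s \right)} = \frac{s \left(6 + s\right)}{-2 + s}$ ($E{\left(s \right)} = s \frac{6 + s}{-2 + s} = \frac{s \left(6 + s\right)}{-2 + s}$)
$v{\left(z,L \right)} = \frac{z^{2}}{8}$
$\left(v{\left(-6,6 \right)} + 12\right) E{\left(-2 \right)} = \left(\frac{\left(-6\right)^{2}}{8} + 12\right) \left(- \frac{2 \left(6 - 2\right)}{-2 - 2}\right) = \left(\frac{1}{8} \cdot 36 + 12\right) \left(\left(-2\right) \frac{1}{-4} \cdot 4\right) = \left(\frac{9}{2} + 12\right) \left(\left(-2\right) \left(- \frac{1}{4}\right) 4\right) = \frac{33}{2} \cdot 2 = 33$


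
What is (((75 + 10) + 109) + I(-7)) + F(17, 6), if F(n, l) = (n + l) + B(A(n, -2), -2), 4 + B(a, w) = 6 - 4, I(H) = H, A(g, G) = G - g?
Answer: 208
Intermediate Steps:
B(a, w) = -2 (B(a, w) = -4 + (6 - 4) = -4 + 2 = -2)
F(n, l) = -2 + l + n (F(n, l) = (n + l) - 2 = (l + n) - 2 = -2 + l + n)
(((75 + 10) + 109) + I(-7)) + F(17, 6) = (((75 + 10) + 109) - 7) + (-2 + 6 + 17) = ((85 + 109) - 7) + 21 = (194 - 7) + 21 = 187 + 21 = 208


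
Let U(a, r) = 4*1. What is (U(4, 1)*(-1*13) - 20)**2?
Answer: 5184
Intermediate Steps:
U(a, r) = 4
(U(4, 1)*(-1*13) - 20)**2 = (4*(-1*13) - 20)**2 = (4*(-13) - 20)**2 = (-52 - 20)**2 = (-72)**2 = 5184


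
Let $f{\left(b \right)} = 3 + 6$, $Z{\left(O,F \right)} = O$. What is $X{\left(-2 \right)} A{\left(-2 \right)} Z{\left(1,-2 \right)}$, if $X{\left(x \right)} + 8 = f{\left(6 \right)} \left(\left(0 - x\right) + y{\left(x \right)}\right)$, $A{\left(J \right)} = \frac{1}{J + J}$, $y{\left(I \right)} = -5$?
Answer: $\frac{35}{4} \approx 8.75$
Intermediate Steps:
$A{\left(J \right)} = \frac{1}{2 J}$
$f{\left(b \right)} = 9$
$X{\left(x \right)} = -53 - 9 x$ ($X{\left(x \right)} = -8 + 9 \left(\left(0 - x\right) - 5\right) = -8 + 9 \left(- x - 5\right) = -8 + 9 \left(-5 - x\right) = -8 - \left(45 + 9 x\right) = -53 - 9 x$)
$X{\left(-2 \right)} A{\left(-2 \right)} Z{\left(1,-2 \right)} = \left(-53 - -18\right) \frac{1}{2 \left(-2\right)} 1 = \left(-53 + 18\right) \frac{1}{2} \left(- \frac{1}{2}\right) 1 = \left(-35\right) \left(- \frac{1}{4}\right) 1 = \frac{35}{4} \cdot 1 = \frac{35}{4}$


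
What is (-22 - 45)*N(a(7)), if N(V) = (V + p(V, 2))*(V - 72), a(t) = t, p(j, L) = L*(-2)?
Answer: 13065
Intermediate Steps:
p(j, L) = -2*L
N(V) = (-72 + V)*(-4 + V) (N(V) = (V - 2*2)*(V - 72) = (V - 4)*(-72 + V) = (-4 + V)*(-72 + V) = (-72 + V)*(-4 + V))
(-22 - 45)*N(a(7)) = (-22 - 45)*(288 + 7² - 76*7) = -67*(288 + 49 - 532) = -67*(-195) = 13065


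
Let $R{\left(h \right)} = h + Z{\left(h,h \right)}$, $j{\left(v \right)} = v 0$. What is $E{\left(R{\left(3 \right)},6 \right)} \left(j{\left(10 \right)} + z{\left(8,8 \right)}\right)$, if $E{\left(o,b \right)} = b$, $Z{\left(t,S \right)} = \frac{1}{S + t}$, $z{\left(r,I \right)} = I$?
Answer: $48$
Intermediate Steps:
$j{\left(v \right)} = 0$
$R{\left(h \right)} = h + \frac{1}{2 h}$ ($R{\left(h \right)} = h + \frac{1}{h + h} = h + \frac{1}{2 h}$)
$E{\left(R{\left(3 \right)},6 \right)} \left(j{\left(10 \right)} + z{\left(8,8 \right)}\right) = 6 \left(0 + 8\right) = 6 \cdot 8 = 48$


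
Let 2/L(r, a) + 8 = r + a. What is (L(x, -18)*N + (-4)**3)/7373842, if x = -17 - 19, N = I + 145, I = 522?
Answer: -2651/228589102 ≈ -1.1597e-5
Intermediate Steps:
N = 667 (N = 522 + 145 = 667)
x = -36
L(r, a) = 2/(-8 + a + r) (L(r, a) = 2/(-8 + (r + a)) = 2/(-8 + (a + r)) = 2/(-8 + a + r))
(L(x, -18)*N + (-4)**3)/7373842 = ((2/(-8 - 18 - 36))*667 + (-4)**3)/7373842 = ((2/(-62))*667 - 64)*(1/7373842) = ((2*(-1/62))*667 - 64)*(1/7373842) = (-1/31*667 - 64)*(1/7373842) = (-667/31 - 64)*(1/7373842) = -2651/31*1/7373842 = -2651/228589102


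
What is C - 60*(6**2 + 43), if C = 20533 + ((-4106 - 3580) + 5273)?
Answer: 13380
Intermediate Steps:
C = 18120 (C = 20533 + (-7686 + 5273) = 20533 - 2413 = 18120)
C - 60*(6**2 + 43) = 18120 - 60*(6**2 + 43) = 18120 - 60*(36 + 43) = 18120 - 60*79 = 18120 - 4740 = 13380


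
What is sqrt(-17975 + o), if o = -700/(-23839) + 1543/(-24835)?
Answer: 4*I*sqrt(393780407441900090930)/592041565 ≈ 134.07*I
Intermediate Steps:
o = -19399077/592041565 (o = -700*(-1/23839) + 1543*(-1/24835) = 700/23839 - 1543/24835 = -19399077/592041565 ≈ -0.032766)
sqrt(-17975 + o) = sqrt(-17975 - 19399077/592041565) = sqrt(-10641966529952/592041565) = 4*I*sqrt(393780407441900090930)/592041565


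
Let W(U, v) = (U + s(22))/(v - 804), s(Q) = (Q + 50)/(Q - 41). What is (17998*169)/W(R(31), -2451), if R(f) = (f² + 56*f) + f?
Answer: -18811158639/5176 ≈ -3.6343e+6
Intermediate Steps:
s(Q) = (50 + Q)/(-41 + Q)
R(f) = f² + 57*f
W(U, v) = (-72/19 + U)/(-804 + v) (W(U, v) = (U + (50 + 22)/(-41 + 22))/(v - 804) = (U + 72/(-19))/(-804 + v) = (U - 1/19*72)/(-804 + v) = (U - 72/19)/(-804 + v) = (-72/19 + U)/(-804 + v))
(17998*169)/W(R(31), -2451) = (17998*169)/(((-72/19 + 31*(57 + 31))/(-804 - 2451))) = 3041662/(((-72/19 + 31*88)/(-3255))) = 3041662/((-(-72/19 + 2728)/3255)) = 3041662/((-1/3255*51760/19)) = 3041662/(-10352/12369) = 3041662*(-12369/10352) = -18811158639/5176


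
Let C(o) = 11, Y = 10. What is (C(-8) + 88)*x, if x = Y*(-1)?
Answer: -990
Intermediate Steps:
x = -10 (x = 10*(-1) = -10)
(C(-8) + 88)*x = (11 + 88)*(-10) = 99*(-10) = -990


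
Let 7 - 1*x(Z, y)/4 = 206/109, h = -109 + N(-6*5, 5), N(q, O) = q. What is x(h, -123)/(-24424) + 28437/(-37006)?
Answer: -4736742860/6157372831 ≈ -0.76928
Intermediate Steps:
h = -139 (h = -109 - 6*5 = -109 - 30 = -139)
x(Z, y) = 2228/109 (x(Z, y) = 28 - 824/109 = 2228/109)
x(h, -123)/(-24424) + 28437/(-37006) = (2228/109)/(-24424) + 28437/(-37006) = (2228/109)*(-1/24424) + 28437*(-1/37006) = -557/665554 - 28437/37006 = -4736742860/6157372831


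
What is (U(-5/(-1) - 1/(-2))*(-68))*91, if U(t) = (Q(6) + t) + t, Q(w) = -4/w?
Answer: -191828/3 ≈ -63943.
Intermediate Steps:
U(t) = -⅔ + 2*t (U(t) = (-4/6 + t) + t = (-4*⅙ + t) + t = (-⅔ + t) + t = -⅔ + 2*t)
(U(-5/(-1) - 1/(-2))*(-68))*91 = ((-⅔ + 2*(-5/(-1) - 1/(-2)))*(-68))*91 = ((-⅔ + 2*(-5*(-1) - 1*(-½)))*(-68))*91 = ((-⅔ + 2*(5 + ½))*(-68))*91 = ((-⅔ + 2*(11/2))*(-68))*91 = ((-⅔ + 11)*(-68))*91 = ((31/3)*(-68))*91 = -2108/3*91 = -191828/3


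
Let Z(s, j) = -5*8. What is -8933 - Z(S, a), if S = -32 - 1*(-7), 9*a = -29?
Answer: -8893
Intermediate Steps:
a = -29/9 (a = (1/9)*(-29) = -29/9 ≈ -3.2222)
S = -25 (S = -32 + 7 = -25)
Z(s, j) = -40
-8933 - Z(S, a) = -8933 - 1*(-40) = -8933 + 40 = -8893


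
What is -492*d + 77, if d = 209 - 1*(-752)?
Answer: -472735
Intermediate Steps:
d = 961 (d = 209 + 752 = 961)
-492*d + 77 = -492*961 + 77 = -472812 + 77 = -472735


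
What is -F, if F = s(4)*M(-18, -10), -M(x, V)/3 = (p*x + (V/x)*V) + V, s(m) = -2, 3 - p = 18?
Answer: -4580/3 ≈ -1526.7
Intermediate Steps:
p = -15 (p = 3 - 1*18 = 3 - 18 = -15)
M(x, V) = -3*V + 45*x - 3*V²/x (M(x, V) = -3*((-15*x + (V/x)*V) + V) = -3*((-15*x + V²/x) + V) = -3*(V - 15*x + V²/x) = -3*V + 45*x - 3*V²/x)
F = 4580/3 (F = -2*(-3*(-10) + 45*(-18) - 3*(-10)²/(-18)) = -2*(30 - 810 - 3*100*(-1/18)) = -2*(30 - 810 + 50/3) = -2*(-2290/3) = 4580/3 ≈ 1526.7)
-F = -1*4580/3 = -4580/3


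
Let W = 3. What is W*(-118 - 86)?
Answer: -612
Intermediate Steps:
W*(-118 - 86) = 3*(-118 - 86) = 3*(-204) = -612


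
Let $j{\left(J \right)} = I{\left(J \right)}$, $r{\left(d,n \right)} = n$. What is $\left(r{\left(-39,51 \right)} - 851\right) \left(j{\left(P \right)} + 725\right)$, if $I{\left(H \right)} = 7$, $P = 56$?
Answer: $-585600$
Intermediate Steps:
$j{\left(J \right)} = 7$
$\left(r{\left(-39,51 \right)} - 851\right) \left(j{\left(P \right)} + 725\right) = \left(51 - 851\right) \left(7 + 725\right) = \left(-800\right) 732 = -585600$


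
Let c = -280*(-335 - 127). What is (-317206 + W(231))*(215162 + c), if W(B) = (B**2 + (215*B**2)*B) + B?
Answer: 912952448399422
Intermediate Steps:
W(B) = B + B**2 + 215*B**3 (W(B) = (B**2 + 215*B**3) + B = B + B**2 + 215*B**3)
c = 129360 (c = -280*(-462) = 129360)
(-317206 + W(231))*(215162 + c) = (-317206 + 231*(1 + 231 + 215*231**2))*(215162 + 129360) = (-317206 + 231*(1 + 231 + 215*53361))*344522 = (-317206 + 231*(1 + 231 + 11472615))*344522 = (-317206 + 231*11472847)*344522 = (-317206 + 2650227657)*344522 = 2649910451*344522 = 912952448399422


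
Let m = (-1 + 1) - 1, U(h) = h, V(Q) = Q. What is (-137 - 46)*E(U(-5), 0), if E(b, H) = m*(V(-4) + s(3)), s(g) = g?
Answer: -183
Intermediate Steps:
m = -1 (m = 0 - 1 = -1)
E(b, H) = 1 (E(b, H) = -(-4 + 3) = -1*(-1) = 1)
(-137 - 46)*E(U(-5), 0) = (-137 - 46)*1 = -183*1 = -183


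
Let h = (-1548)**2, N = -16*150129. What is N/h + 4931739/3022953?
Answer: 10547729902/16768320291 ≈ 0.62903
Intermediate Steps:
N = -2402064
h = 2396304
N/h + 4931739/3022953 = -2402064/2396304 + 4931739/3022953 = -2402064*1/2396304 + 4931739*(1/3022953) = -16681/16641 + 1643913/1007651 = 10547729902/16768320291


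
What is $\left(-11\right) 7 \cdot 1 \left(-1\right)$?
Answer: $77$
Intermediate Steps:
$\left(-11\right) 7 \cdot 1 \left(-1\right) = \left(-77\right) \left(-1\right) = 77$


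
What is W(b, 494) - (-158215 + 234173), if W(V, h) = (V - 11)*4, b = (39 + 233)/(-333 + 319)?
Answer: -532558/7 ≈ -76080.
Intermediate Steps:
b = -136/7 (b = 272/(-14) = 272*(-1/14) = -136/7 ≈ -19.429)
W(V, h) = -44 + 4*V (W(V, h) = (-11 + V)*4 = -44 + 4*V)
W(b, 494) - (-158215 + 234173) = (-44 + 4*(-136/7)) - (-158215 + 234173) = (-44 - 544/7) - 1*75958 = -852/7 - 75958 = -532558/7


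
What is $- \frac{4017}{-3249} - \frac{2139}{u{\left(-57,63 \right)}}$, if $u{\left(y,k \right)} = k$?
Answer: $- \frac{248020}{7581} \approx -32.716$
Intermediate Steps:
$- \frac{4017}{-3249} - \frac{2139}{u{\left(-57,63 \right)}} = - \frac{4017}{-3249} - \frac{2139}{63} = \left(-4017\right) \left(- \frac{1}{3249}\right) - \frac{713}{21} = \frac{1339}{1083} - \frac{713}{21} = - \frac{248020}{7581}$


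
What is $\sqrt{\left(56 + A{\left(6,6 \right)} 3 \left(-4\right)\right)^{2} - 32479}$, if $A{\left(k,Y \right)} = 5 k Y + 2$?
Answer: $9 \sqrt{55505} \approx 2120.4$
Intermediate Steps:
$A{\left(k,Y \right)} = 2 + 5 Y k$ ($A{\left(k,Y \right)} = 5 Y k + 2 = 2 + 5 Y k$)
$\sqrt{\left(56 + A{\left(6,6 \right)} 3 \left(-4\right)\right)^{2} - 32479} = \sqrt{\left(56 + \left(2 + 5 \cdot 6 \cdot 6\right) 3 \left(-4\right)\right)^{2} - 32479} = \sqrt{\left(56 + \left(2 + 180\right) 3 \left(-4\right)\right)^{2} - 32479} = \sqrt{\left(56 + 182 \cdot 3 \left(-4\right)\right)^{2} - 32479} = \sqrt{\left(56 + 546 \left(-4\right)\right)^{2} - 32479} = \sqrt{\left(56 - 2184\right)^{2} - 32479} = \sqrt{\left(-2128\right)^{2} - 32479} = \sqrt{4528384 - 32479} = \sqrt{4495905} = 9 \sqrt{55505}$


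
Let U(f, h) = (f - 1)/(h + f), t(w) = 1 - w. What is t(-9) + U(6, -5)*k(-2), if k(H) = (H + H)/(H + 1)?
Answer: 30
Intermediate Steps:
U(f, h) = (-1 + f)/(f + h)
k(H) = 2*H/(1 + H) (k(H) = (2*H)/(1 + H) = 2*H/(1 + H))
t(-9) + U(6, -5)*k(-2) = (1 - 1*(-9)) + ((-1 + 6)/(6 - 5))*(2*(-2)/(1 - 2)) = (1 + 9) + (5/1)*(2*(-2)/(-1)) = 10 + (1*5)*(2*(-2)*(-1)) = 10 + 5*4 = 10 + 20 = 30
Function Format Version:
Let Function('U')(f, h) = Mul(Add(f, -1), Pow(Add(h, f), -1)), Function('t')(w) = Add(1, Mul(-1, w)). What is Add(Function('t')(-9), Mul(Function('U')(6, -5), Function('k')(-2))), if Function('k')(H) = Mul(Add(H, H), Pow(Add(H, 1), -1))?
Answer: 30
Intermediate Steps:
Function('U')(f, h) = Mul(Pow(Add(f, h), -1), Add(-1, f)) (Function('U')(f, h) = Mul(Add(-1, f), Pow(Add(f, h), -1)) = Mul(Pow(Add(f, h), -1), Add(-1, f)))
Function('k')(H) = Mul(2, H, Pow(Add(1, H), -1)) (Function('k')(H) = Mul(Mul(2, H), Pow(Add(1, H), -1)) = Mul(2, H, Pow(Add(1, H), -1)))
Add(Function('t')(-9), Mul(Function('U')(6, -5), Function('k')(-2))) = Add(Add(1, Mul(-1, -9)), Mul(Mul(Pow(Add(6, -5), -1), Add(-1, 6)), Mul(2, -2, Pow(Add(1, -2), -1)))) = Add(Add(1, 9), Mul(Mul(Pow(1, -1), 5), Mul(2, -2, Pow(-1, -1)))) = Add(10, Mul(Mul(1, 5), Mul(2, -2, -1))) = Add(10, Mul(5, 4)) = Add(10, 20) = 30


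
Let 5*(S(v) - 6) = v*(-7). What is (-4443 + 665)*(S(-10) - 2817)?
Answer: 10567066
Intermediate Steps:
S(v) = 6 - 7*v/5 (S(v) = 6 + (v*(-7))/5 = 6 + (-7*v)/5 = 6 - 7*v/5)
(-4443 + 665)*(S(-10) - 2817) = (-4443 + 665)*((6 - 7/5*(-10)) - 2817) = -3778*((6 + 14) - 2817) = -3778*(20 - 2817) = -3778*(-2797) = 10567066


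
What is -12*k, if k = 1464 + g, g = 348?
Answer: -21744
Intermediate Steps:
k = 1812 (k = 1464 + 348 = 1812)
-12*k = -12*1812 = -21744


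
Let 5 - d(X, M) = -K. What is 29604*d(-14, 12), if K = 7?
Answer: 355248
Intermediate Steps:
d(X, M) = 12 (d(X, M) = 5 - (-1)*7 = 5 - 1*(-7) = 5 + 7 = 12)
29604*d(-14, 12) = 29604*12 = 355248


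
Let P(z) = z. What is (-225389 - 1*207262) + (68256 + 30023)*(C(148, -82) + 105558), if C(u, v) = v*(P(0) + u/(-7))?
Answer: 73808628161/7 ≈ 1.0544e+10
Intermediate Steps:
C(u, v) = -u*v/7 (C(u, v) = v*(0 + u/(-7)) = v*(0 + u*(-⅐)) = v*(0 - u/7) = v*(-u/7) = -u*v/7)
(-225389 - 1*207262) + (68256 + 30023)*(C(148, -82) + 105558) = (-225389 - 1*207262) + (68256 + 30023)*(-⅐*148*(-82) + 105558) = (-225389 - 207262) + 98279*(12136/7 + 105558) = -432651 + 98279*(751042/7) = -432651 + 73811656718/7 = 73808628161/7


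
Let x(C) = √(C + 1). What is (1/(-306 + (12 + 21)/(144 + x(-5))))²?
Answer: 4468556298332/417791378122587225 - 31003808*I/139263792707529075 ≈ 1.0696e-5 - 2.2263e-10*I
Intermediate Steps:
x(C) = √(1 + C)
(1/(-306 + (12 + 21)/(144 + x(-5))))² = (1/(-306 + (12 + 21)/(144 + √(1 - 5))))² = (1/(-306 + 33/(144 + √(-4))))² = (1/(-306 + 33/(144 + 2*I)))² = (1/(-306 + 33*((144 - 2*I)/20740)))² = (1/(-306 + 33*(144 - 2*I)/20740))² = (-306 + 33*(144 - 2*I)/20740)⁻²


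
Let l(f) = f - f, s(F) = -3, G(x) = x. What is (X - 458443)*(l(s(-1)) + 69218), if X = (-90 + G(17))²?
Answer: -31363644852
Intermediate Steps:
l(f) = 0
X = 5329 (X = (-90 + 17)² = (-73)² = 5329)
(X - 458443)*(l(s(-1)) + 69218) = (5329 - 458443)*(0 + 69218) = -453114*69218 = -31363644852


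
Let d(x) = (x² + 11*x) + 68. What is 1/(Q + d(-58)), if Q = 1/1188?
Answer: 1188/3319273 ≈ 0.00035791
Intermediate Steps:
d(x) = 68 + x² + 11*x
Q = 1/1188 ≈ 0.00084175
1/(Q + d(-58)) = 1/(1/1188 + (68 + (-58)² + 11*(-58))) = 1/(1/1188 + (68 + 3364 - 638)) = 1/(1/1188 + 2794) = 1/(3319273/1188) = 1188/3319273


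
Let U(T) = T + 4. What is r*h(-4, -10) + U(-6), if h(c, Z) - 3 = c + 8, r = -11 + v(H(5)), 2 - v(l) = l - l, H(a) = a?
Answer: -65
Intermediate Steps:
v(l) = 2 (v(l) = 2 - (l - l) = 2 - 1*0 = 2 + 0 = 2)
U(T) = 4 + T
r = -9 (r = -11 + 2 = -9)
h(c, Z) = 11 + c (h(c, Z) = 3 + (c + 8) = 3 + (8 + c) = 11 + c)
r*h(-4, -10) + U(-6) = -9*(11 - 4) + (4 - 6) = -9*7 - 2 = -63 - 2 = -65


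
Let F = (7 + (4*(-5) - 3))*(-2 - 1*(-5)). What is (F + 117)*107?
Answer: 7383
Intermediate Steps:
F = -48 (F = (7 + (-20 - 3))*(-2 + 5) = (7 - 23)*3 = -16*3 = -48)
(F + 117)*107 = (-48 + 117)*107 = 69*107 = 7383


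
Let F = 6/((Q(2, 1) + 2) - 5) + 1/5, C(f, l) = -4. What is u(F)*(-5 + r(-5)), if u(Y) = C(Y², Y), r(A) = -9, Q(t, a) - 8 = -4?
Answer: 56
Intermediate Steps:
Q(t, a) = 4 (Q(t, a) = 8 - 4 = 4)
F = 31/5 (F = 6/((4 + 2) - 5) + 1/5 = 6/(6 - 5) + 1*(⅕) = 6/1 + ⅕ = 6*1 + ⅕ = 6 + ⅕ = 31/5 ≈ 6.2000)
u(Y) = -4
u(F)*(-5 + r(-5)) = -4*(-5 - 9) = -4*(-14) = 56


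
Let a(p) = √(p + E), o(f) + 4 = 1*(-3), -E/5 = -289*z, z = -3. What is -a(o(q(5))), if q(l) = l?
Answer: -I*√4342 ≈ -65.894*I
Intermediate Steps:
E = -4335 (E = -(-1445)*(-3) = -5*867 = -4335)
o(f) = -7 (o(f) = -4 + 1*(-3) = -4 - 3 = -7)
a(p) = √(-4335 + p) (a(p) = √(p - 4335) = √(-4335 + p))
-a(o(q(5))) = -√(-4335 - 7) = -√(-4342) = -I*√4342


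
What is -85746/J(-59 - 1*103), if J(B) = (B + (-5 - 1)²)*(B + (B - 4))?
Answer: -14291/6888 ≈ -2.0748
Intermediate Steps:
J(B) = (-4 + 2*B)*(36 + B) (J(B) = (B + (-6)²)*(B + (-4 + B)) = (B + 36)*(-4 + 2*B) = (36 + B)*(-4 + 2*B) = (-4 + 2*B)*(36 + B))
-85746/J(-59 - 1*103) = -85746/(-144 + 2*(-59 - 1*103)² + 68*(-59 - 1*103)) = -85746/(-144 + 2*(-59 - 103)² + 68*(-59 - 103)) = -85746/(-144 + 2*(-162)² + 68*(-162)) = -85746/(-144 + 2*26244 - 11016) = -85746/(-144 + 52488 - 11016) = -85746/41328 = -85746*1/41328 = -14291/6888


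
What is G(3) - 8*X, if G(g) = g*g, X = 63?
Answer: -495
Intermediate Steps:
G(g) = g²
G(3) - 8*X = 3² - 8*63 = 9 - 504 = -495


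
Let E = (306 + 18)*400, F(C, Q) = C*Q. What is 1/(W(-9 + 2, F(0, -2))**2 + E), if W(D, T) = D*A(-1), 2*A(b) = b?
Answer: 4/518449 ≈ 7.7153e-6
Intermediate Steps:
E = 129600 (E = 324*400 = 129600)
A(b) = b/2
W(D, T) = -D/2 (W(D, T) = D*((1/2)*(-1)) = D*(-1/2) = -D/2)
1/(W(-9 + 2, F(0, -2))**2 + E) = 1/((-(-9 + 2)/2)**2 + 129600) = 1/((-1/2*(-7))**2 + 129600) = 1/((7/2)**2 + 129600) = 1/(49/4 + 129600) = 1/(518449/4) = 4/518449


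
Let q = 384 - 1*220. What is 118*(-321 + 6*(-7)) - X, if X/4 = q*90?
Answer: -101874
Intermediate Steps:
q = 164 (q = 384 - 220 = 164)
X = 59040 (X = 4*(164*90) = 4*14760 = 59040)
118*(-321 + 6*(-7)) - X = 118*(-321 + 6*(-7)) - 1*59040 = 118*(-321 - 42) - 59040 = 118*(-363) - 59040 = -42834 - 59040 = -101874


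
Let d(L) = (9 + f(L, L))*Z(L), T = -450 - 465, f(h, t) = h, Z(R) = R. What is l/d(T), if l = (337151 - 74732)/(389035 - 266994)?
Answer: 87473/33723589530 ≈ 2.5938e-6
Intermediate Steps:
T = -915
l = 262419/122041 ≈ 2.1503
d(L) = L*(9 + L) (d(L) = (9 + L)*L = L*(9 + L))
l/d(T) = 262419/(122041*((-915*(9 - 915)))) = 262419/(122041*((-915*(-906)))) = (262419/122041)/828990 = (262419/122041)*(1/828990) = 87473/33723589530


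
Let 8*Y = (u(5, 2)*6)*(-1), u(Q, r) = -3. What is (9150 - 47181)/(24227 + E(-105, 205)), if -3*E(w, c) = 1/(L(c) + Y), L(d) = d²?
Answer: -19180060137/12218330225 ≈ -1.5698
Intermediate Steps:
Y = 9/4 (Y = (-3*6*(-1))/8 = (-18*(-1))/8 = (⅛)*18 = 9/4 ≈ 2.2500)
E(w, c) = -1/(3*(9/4 + c²)) (E(w, c) = -1/(3*(c² + 9/4)) = -1/(3*(9/4 + c²)))
(9150 - 47181)/(24227 + E(-105, 205)) = (9150 - 47181)/(24227 - 4/(27 + 12*205²)) = -38031/(24227 - 4/(27 + 12*42025)) = -38031/(24227 - 4/(27 + 504300)) = -38031/(24227 - 4/504327) = -38031/12218330225/504327 = -38031*504327/12218330225 = -19180060137/12218330225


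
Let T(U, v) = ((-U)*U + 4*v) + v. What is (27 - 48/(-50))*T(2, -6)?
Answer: -23766/25 ≈ -950.64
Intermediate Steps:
T(U, v) = -U² + 5*v (T(U, v) = (-U² + 4*v) + v = -U² + 5*v)
(27 - 48/(-50))*T(2, -6) = (27 - 48/(-50))*(-1*2² + 5*(-6)) = (27 - 48*(-1/50))*(-1*4 - 30) = (27 + 24/25)*(-4 - 30) = (699/25)*(-34) = -23766/25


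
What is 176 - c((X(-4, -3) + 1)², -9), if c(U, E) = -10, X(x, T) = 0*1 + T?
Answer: 186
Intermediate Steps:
X(x, T) = T (X(x, T) = 0 + T = T)
176 - c((X(-4, -3) + 1)², -9) = 176 - 1*(-10) = 176 + 10 = 186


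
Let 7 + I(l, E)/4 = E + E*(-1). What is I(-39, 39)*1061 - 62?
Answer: -29770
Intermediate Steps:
I(l, E) = -28 (I(l, E) = -28 + 4*(E + E*(-1)) = -28 + 4*(E - E) = -28 + 4*0 = -28 + 0 = -28)
I(-39, 39)*1061 - 62 = -28*1061 - 62 = -29708 - 62 = -29770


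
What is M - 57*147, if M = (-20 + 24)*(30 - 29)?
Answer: -8375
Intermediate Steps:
M = 4 (M = 4*1 = 4)
M - 57*147 = 4 - 57*147 = 4 - 8379 = -8375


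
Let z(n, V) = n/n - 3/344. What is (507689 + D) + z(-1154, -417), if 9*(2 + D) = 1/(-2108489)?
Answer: 3314127271455925/6527881944 ≈ 5.0769e+5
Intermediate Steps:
D = -37952803/18976401 (D = -2 + (⅑)/(-2108489) = -2 + (⅑)*(-1/2108489) = -2 - 1/18976401 = -37952803/18976401 ≈ -2.0000)
z(n, V) = 341/344 (z(n, V) = 1 - 3*1/344 = 1 - 3/344 = 341/344)
(507689 + D) + z(-1154, -417) = (507689 - 37952803/18976401) + 341/344 = 9634072094486/18976401 + 341/344 = 3314127271455925/6527881944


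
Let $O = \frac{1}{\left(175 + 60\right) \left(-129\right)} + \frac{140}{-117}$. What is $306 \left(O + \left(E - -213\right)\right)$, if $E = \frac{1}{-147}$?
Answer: $\frac{417172936126}{6436885} \approx 64810.0$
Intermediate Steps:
$O = - \frac{1414739}{1182285}$ ($O = \frac{1}{235} \left(- \frac{1}{129}\right) + 140 \left(- \frac{1}{117}\right) = \frac{1}{235} \left(- \frac{1}{129}\right) - \frac{140}{117} = - \frac{1}{30315} - \frac{140}{117} = - \frac{1414739}{1182285} \approx -1.1966$)
$E = - \frac{1}{147} \approx -0.0068027$
$306 \left(O + \left(E - -213\right)\right) = 306 \left(- \frac{1414739}{1182285} - - \frac{31310}{147}\right) = 306 \left(- \frac{1414739}{1182285} + \left(- \frac{1}{147} + 213\right)\right) = 306 \left(- \frac{1414739}{1182285} + \frac{31310}{147}\right) = 306 \cdot \frac{12269792239}{57931965} = \frac{417172936126}{6436885}$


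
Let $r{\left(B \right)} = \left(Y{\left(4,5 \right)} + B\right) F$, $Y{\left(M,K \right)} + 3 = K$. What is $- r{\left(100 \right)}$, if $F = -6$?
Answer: $612$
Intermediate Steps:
$Y{\left(M,K \right)} = -3 + K$
$r{\left(B \right)} = -12 - 6 B$ ($r{\left(B \right)} = \left(\left(-3 + 5\right) + B\right) \left(-6\right) = \left(2 + B\right) \left(-6\right) = -12 - 6 B$)
$- r{\left(100 \right)} = - (-12 - 600) = \left(-1\right) \left(-612\right) = 612$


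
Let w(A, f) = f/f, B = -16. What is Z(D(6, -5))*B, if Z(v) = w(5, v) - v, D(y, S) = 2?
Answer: 16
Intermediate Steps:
w(A, f) = 1
Z(v) = 1 - v
Z(D(6, -5))*B = (1 - 1*2)*(-16) = (1 - 2)*(-16) = -1*(-16) = 16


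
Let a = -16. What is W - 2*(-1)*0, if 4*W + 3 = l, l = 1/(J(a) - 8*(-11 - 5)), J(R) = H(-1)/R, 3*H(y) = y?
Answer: -18387/24580 ≈ -0.74805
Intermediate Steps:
H(y) = y/3
J(R) = -1/(3*R) (J(R) = ((1/3)*(-1))/R = -1/(3*R))
l = 48/6145 (l = 1/(-1/3/(-16) - 8*(-11 - 5)) = 1/(-1/3*(-1/16) - 8*(-16)) = 1/(1/48 + 128) = 1/(6145/48) = 48/6145 ≈ 0.0078112)
W = -18387/24580 (W = -3/4 + (1/4)*(48/6145) = -3/4 + 12/6145 = -18387/24580 ≈ -0.74805)
W - 2*(-1)*0 = -18387/24580 - 2*(-1)*0 = -18387/24580 + 2*0 = -18387/24580 + 0 = -18387/24580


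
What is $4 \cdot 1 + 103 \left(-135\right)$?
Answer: $-13901$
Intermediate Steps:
$4 \cdot 1 + 103 \left(-135\right) = 4 - 13905 = -13901$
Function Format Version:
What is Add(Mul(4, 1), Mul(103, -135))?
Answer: -13901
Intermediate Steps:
Add(Mul(4, 1), Mul(103, -135)) = Add(4, -13905) = -13901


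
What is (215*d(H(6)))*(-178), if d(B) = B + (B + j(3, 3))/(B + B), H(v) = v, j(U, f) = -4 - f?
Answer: -1358585/6 ≈ -2.2643e+5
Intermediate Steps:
d(B) = B + (-7 + B)/(2*B) (d(B) = B + (B + (-4 - 1*3))/(B + B) = B + (B + (-4 - 3))/((2*B)) = B + (B - 7)*(1/(2*B)) = B + (-7 + B)*(1/(2*B)) = B + (-7 + B)/(2*B))
(215*d(H(6)))*(-178) = (215*(½ + 6 - 7/2/6))*(-178) = (215*(½ + 6 - 7/2*⅙))*(-178) = (215*(½ + 6 - 7/12))*(-178) = (215*(71/12))*(-178) = (15265/12)*(-178) = -1358585/6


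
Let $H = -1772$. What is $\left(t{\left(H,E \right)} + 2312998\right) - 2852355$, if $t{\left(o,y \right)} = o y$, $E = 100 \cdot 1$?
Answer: $-716557$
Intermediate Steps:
$E = 100$
$\left(t{\left(H,E \right)} + 2312998\right) - 2852355 = \left(\left(-1772\right) 100 + 2312998\right) - 2852355 = \left(-177200 + 2312998\right) - 2852355 = 2135798 - 2852355 = -716557$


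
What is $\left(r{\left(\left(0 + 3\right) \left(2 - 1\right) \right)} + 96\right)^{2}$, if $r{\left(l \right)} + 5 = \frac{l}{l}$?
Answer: $8464$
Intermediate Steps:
$r{\left(l \right)} = -4$ ($r{\left(l \right)} = -5 + \frac{l}{l} = -5 + 1 = -4$)
$\left(r{\left(\left(0 + 3\right) \left(2 - 1\right) \right)} + 96\right)^{2} = \left(-4 + 96\right)^{2} = 92^{2} = 8464$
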